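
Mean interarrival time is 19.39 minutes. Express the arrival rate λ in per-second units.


λ = 1/(interarrival time) in consistent units.
1 second = 0.0166667 min, so λ = 0.0166667/19.39 = 0.0008595 per second

Final: 0.0008595 /sec


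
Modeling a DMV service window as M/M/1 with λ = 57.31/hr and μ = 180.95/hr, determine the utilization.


ρ = λ/μ = 57.31/180.95 = 0.3167

Final: 0.3167


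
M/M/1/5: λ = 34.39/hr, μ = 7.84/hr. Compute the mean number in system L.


ρ = 34.39/7.84 = 4.3865
L = ρ[1 − (K+1)ρ^K + Kρ^(K+1)] / [(1−ρ)(1−ρ^(K+1))]
Numerator: 4.3865·(1 − 6·1623.979586 + 5·7123.553311) = 113499.672719
Denominator: (-3.3865)·(-7122.553311) = 24120.381430
L = 113499.672719/24120.381430 = 4.7056

Final: 4.7056


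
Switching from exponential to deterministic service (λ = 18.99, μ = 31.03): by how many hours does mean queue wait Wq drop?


ρ = 18.99/31.03 = 0.6120
Wq(M/M/1) = ρ/(μ−λ) = 0.6120/12.04 = 0.05083 hr
Wq(M/D/1) = ρ/(2(μ−λ)) = 0.02541 hr
Savings = 0.05083 − 0.02541 = 0.02541 hr

Final: 0.02541 hr


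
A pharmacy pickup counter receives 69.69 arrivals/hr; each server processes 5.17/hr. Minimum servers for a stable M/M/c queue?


Stability requires cμ > λ ⇔ c > λ/μ.
λ/μ = 69.69/5.17 = 13.4797
Minimum integer c = ⌊13.4797⌋ + 1 = 14
Check: 14·5.17 = 72.38 > 69.69, while 13·5.17 = 67.21 ≤ 69.69

Final: 14 servers


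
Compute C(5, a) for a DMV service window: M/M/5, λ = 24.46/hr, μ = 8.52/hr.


a = λ/μ = 2.8709; ρ = a/5 = 0.5742
P₀ = 0.053814 (from M/M/c formula)
C(c,a) = [a^c/(c!(1−ρ))]·P₀ = [195.02231/(120·0.4258)]·0.053814
= 3.81659·0.053814 = 0.205385

Final: 0.205385


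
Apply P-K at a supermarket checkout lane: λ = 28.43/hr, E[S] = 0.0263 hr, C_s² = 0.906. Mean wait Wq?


ρ = λ·E[S] = 28.43·0.0263 = 0.7477
E[S²] = E[S]²(1+C_s²) = 0.0263²·(1+0.906) = 0.001318
Wq = λ·E[S²]/(2(1−ρ)) = 28.43·0.001318/(2·0.2523) = 0.07428 hr

Final: 0.07428 hr


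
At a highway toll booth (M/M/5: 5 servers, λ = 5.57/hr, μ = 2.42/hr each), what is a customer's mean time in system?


a = 2.3017; ρ = 0.4603; P₀ = 0.098527
Lq = P₀·a^c·ρ/(c!(1−ρ)²) = 0.08383
Wq = Lq/λ = 0.08383/5.57 = 0.01505 hr
W = Wq + 1/μ = 0.01505 + 0.41322 = 0.42827 hr

Final: 0.42827 hr


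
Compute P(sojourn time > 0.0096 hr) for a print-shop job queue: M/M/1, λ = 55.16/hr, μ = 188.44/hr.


W ~ Exponential(μ−λ) for M/M/1.
μ − λ = 188.44 − 55.16 = 133.2800
P(W > t) = e^{−(μ−λ)t} = e^{−1.2795} = 0.278180

Final: 0.278180


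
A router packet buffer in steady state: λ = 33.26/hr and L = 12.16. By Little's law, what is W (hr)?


W = L/λ = 12.16/33.26 = 0.3656 hr

Final: 0.3656 hr


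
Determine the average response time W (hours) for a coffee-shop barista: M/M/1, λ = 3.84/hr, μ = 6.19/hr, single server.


W = 1/(μ−λ) = 1/(6.19 − 3.84) = 1/2.35 = 0.4255 hr

Final: 0.4255 hr


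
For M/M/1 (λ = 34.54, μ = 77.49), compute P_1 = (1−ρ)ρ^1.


ρ = 34.54/77.49 = 0.4457
P_n = (1−ρ)·ρ^n = (1 − 0.4457)·0.4457^1 = 0.5543·0.445735 = 0.247055

Final: 0.247055


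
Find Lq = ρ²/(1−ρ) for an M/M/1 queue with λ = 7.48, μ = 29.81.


ρ = 7.48/29.81 = 0.2509
Lq = ρ²/(1−ρ) = 0.06296/0.7491 = 0.08405

Final: 0.08405


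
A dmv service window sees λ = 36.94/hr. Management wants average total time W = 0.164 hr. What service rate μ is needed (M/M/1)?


W = 1/(μ−λ) ⇒ μ − λ = 1/W = 1/0.164 = 6.0976
μ = λ + 1/W = 36.94 + 6.0976 = 43.0376 per hr

Final: 43.0376 /hr


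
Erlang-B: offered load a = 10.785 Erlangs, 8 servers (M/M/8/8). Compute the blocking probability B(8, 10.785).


B(c,a) = (a^c/c!) / Σ_{k=0}^{c} a^k/k!
a^8/8! = 4539.841307
Σ terms (k=0..8): 1.00000 + 10.78500 + 58.15811 + 209.07841 + 563.72767 + 1215.96059 + 2185.68917 + 3367.52253 + 4539.84131 = 12151.762800
B = 4539.841307/12151.762800 = 0.373595

Final: 0.373595


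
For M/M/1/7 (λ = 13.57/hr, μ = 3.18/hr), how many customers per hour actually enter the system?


ρ = 4.2673; P_K = (1−ρ)ρ^7/(1−ρ^8) = 0.765667
λ_eff = λ(1 − P_K) = 13.57·(1 − 0.765667) = 13.57·0.234333 = 3.1799 /hr

Final: 3.1799 /hr


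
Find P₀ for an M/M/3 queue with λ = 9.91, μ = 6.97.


a = λ/μ = 9.91/6.97 = 1.4218; ρ = a/c = 0.4739
Σ_{k=0}^{2} a^k/k! (terms k=0..2) = 1.00000 + 1.42181 + 1.01077 = 3.43258
Tail: a^3/(3!(1−ρ)) = 2.87424/(6·0.5261) = 0.91061
P₀ = 1/(3.43258 + 0.91061) = 1/4.34319 = 0.230246

Final: 0.230246


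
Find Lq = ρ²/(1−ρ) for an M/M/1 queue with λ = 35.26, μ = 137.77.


ρ = 35.26/137.77 = 0.2559
Lq = ρ²/(1−ρ) = 0.06550/0.7441 = 0.08803

Final: 0.08803


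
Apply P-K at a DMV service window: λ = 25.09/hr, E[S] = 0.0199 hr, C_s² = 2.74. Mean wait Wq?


ρ = λ·E[S] = 25.09·0.0199 = 0.4993
E[S²] = E[S]²(1+C_s²) = 0.0199²·(1+2.74) = 0.001481
Wq = λ·E[S²]/(2(1−ρ)) = 25.09·0.001481/(2·0.5007) = 0.03711 hr

Final: 0.03711 hr


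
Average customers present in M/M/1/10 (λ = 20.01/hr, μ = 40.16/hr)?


ρ = 20.01/40.16 = 0.4983
L = ρ[1 − (K+1)ρ^K + Kρ^(K+1)] / [(1−ρ)(1−ρ^(K+1))]
Numerator: 0.4983·(1 − 11·0.0009430 + 10·0.0004699) = 0.495430
Denominator: (0.5017)·(0.999530) = 0.501507
L = 0.495430/0.501507 = 0.9879

Final: 0.9879


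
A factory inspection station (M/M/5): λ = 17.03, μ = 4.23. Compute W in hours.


a = 4.0260; ρ = 0.8052; P₀ = 0.012469
Lq = P₀·a^c·ρ/(c!(1−ρ)²) = 2.33205
Wq = Lq/λ = 2.33205/17.03 = 0.13694 hr
W = Wq + 1/μ = 0.13694 + 0.23641 = 0.37334 hr

Final: 0.37334 hr


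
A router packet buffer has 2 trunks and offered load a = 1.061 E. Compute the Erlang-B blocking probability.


B(c,a) = (a^c/c!) / Σ_{k=0}^{c} a^k/k!
a^2/2! = 0.562860
Σ terms (k=0..2): 1.00000 + 1.06100 + 0.56286 = 2.623861
B = 0.562860/2.623861 = 0.214516

Final: 0.214516


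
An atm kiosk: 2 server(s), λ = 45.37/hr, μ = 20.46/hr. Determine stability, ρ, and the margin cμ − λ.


Total capacity cμ = 2·20.46 = 40.92/hr
ρ = λ/(cμ) = 45.37/40.92 = 1.1087
Stable ⇔ ρ < 1: NO
Spare capacity = cμ − λ = 40.92 − 45.37 = -4.45/hr

Final: ρ = 1.1087; unstable; margin = -4.45/hr


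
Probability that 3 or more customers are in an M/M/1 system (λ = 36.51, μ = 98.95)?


ρ = 36.51/98.95 = 0.3690
P(N ≥ n) = ρ^n = 0.3690^3 = 0.050233

Final: 0.050233


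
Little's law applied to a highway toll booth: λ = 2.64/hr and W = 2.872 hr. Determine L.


L = λW = 2.64·2.872 = 7.5821

Final: 7.5821


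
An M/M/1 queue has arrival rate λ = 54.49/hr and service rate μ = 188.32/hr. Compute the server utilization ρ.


ρ = λ/μ = 54.49/188.32 = 0.2893

Final: 0.2893


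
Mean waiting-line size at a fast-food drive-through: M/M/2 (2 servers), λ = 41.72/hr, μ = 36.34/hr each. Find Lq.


a = λ/μ = 1.1480; ρ = a/2 = 0.5740
P₀ = 0.270629
Lq = P₀·a^c·ρ / (c!·(1−ρ)²) = 0.270629·1.31801·0.5740/(2·0.18146)
= 0.56418

Final: 0.56418


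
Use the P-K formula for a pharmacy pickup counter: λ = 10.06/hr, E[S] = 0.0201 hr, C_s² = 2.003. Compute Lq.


ρ = λ·E[S] = 10.06·0.0201 = 0.2022
Lq = ρ²(1+C_s²)/(2(1−ρ)) = 0.04089·(1+2.003)/(2·0.7978)
= 0.04089·3.0030/1.5956 = 0.07695

Final: 0.07695


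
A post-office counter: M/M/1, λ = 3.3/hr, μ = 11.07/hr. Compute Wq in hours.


ρ = 3.3/11.07 = 0.2981
Wq = ρ/(μ−λ) = 0.2981/(11.07 − 3.3) = 0.2981/7.77 = 0.03837 hr

Final: 0.03837 hr


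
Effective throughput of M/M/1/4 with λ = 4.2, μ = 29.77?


ρ = 0.1411; P_K = (1−ρ)ρ^4/(1−ρ^5) = 0.0003403
λ_eff = λ(1 − P_K) = 4.2·(1 − 0.0003403) = 4.2·0.999660 = 4.1986 /hr

Final: 4.1986 /hr


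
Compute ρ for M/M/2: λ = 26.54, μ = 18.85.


ρ = λ/(cμ) = 26.54/(2·18.85) = 26.54/37.70 = 0.7040

Final: 0.7040


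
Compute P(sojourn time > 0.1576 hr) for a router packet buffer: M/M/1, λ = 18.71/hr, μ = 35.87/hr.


W ~ Exponential(μ−λ) for M/M/1.
μ − λ = 35.87 − 18.71 = 17.1600
P(W > t) = e^{−(μ−λ)t} = e^{−2.7044} = 0.066909

Final: 0.066909


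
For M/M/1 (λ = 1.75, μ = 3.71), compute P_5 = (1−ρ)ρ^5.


ρ = 1.75/3.71 = 0.4717
P_n = (1−ρ)·ρ^n = (1 − 0.4717)·0.4717^5 = 0.5283·0.023352 = 0.012337

Final: 0.012337


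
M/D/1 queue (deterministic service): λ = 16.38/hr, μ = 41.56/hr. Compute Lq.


ρ = 16.38/41.56 = 0.3941
M/D/1: Lq = ρ²/(2(1−ρ)) = 0.1553/(2·0.6059) = 0.12819

Final: 0.12819


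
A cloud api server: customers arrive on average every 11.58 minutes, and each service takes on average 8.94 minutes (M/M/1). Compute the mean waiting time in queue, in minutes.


λ = 60/11.58 = 5.1813 /hr
μ = 60/8.94 = 6.7114 /hr
ρ = λ/μ = 5.1813/6.7114 = 0.7720
Wq = ρ/(μ−λ) = 0.7720/(6.7114−5.1813) = 0.50457 hr
In minutes: 0.50457·60 = 30.274 min

Final: 30.274 min


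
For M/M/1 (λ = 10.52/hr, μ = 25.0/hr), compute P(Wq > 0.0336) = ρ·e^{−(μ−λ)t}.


ρ = 10.52/25.0 = 0.4208
P(Wq > t) = ρ·e^{−(μ−λ)t} = 0.4208·e^{−0.4865}
= 0.4208·0.614757 = 0.258690

Final: 0.258690


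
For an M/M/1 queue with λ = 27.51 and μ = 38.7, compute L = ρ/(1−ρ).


ρ = λ/μ = 27.51/38.7 = 0.7109
L = ρ/(1−ρ) = 0.7109/(1 − 0.7109) = 0.7109/0.2891 = 2.4584

Final: 2.4584


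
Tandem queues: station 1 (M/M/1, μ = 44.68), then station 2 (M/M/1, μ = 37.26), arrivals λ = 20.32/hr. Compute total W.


Each node sees arrival rate λ = 20.32/hr (tandem ⇒ throughput preserved).
W₁ = 1/(μ₁−λ) = 1/(44.68−20.32) = 0.04105 hr
W₂ = 1/(μ₂−λ) = 1/(37.26−20.32) = 0.05903 hr
W_total = W₁ + W₂ = 0.04105 + 0.05903 = 0.10008 hr

Final: 0.10008 hr


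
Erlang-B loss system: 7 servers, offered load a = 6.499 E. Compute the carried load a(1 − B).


B(7,6.499) = 0.217301 (Erlang-B)
Carried load = a(1 − B) = 6.499·(1 − 0.217301) = 6.499·0.782699 = 5.0868 E

Final: 5.0868 Erlangs


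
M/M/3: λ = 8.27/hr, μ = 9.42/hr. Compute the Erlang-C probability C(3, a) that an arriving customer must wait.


a = λ/μ = 0.8779; ρ = a/3 = 0.2926
P₀ = 0.412759 (from M/M/c formula)
C(c,a) = [a^c/(c!(1−ρ))]·P₀ = [0.67665/(6·0.7074)]·0.412759
= 0.15943·0.412759 = 0.065806

Final: 0.065806


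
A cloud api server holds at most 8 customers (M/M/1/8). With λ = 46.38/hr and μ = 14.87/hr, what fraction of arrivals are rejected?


ρ = λ/μ = 46.38/14.87 = 3.1190
P_K = (1−ρ)ρ^K/(1−ρ^(K+1)) = (-2.1190·8956.909914)/(1 − 27936.885126)
= -18979.975212/-27935.885126 = 0.679412

Final: 0.679412


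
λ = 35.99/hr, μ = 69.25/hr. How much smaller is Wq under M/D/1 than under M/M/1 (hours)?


ρ = 35.99/69.25 = 0.5197
Wq(M/M/1) = ρ/(μ−λ) = 0.5197/33.26 = 0.01563 hr
Wq(M/D/1) = ρ/(2(μ−λ)) = 0.007813 hr
Savings = 0.01563 − 0.007813 = 0.007813 hr

Final: 0.007813 hr


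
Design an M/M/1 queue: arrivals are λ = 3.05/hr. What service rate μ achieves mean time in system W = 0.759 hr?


W = 1/(μ−λ) ⇒ μ − λ = 1/W = 1/0.759 = 1.3175
μ = λ + 1/W = 3.05 + 1.3175 = 4.3675 per hr

Final: 4.3675 /hr


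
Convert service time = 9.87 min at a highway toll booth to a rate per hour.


μ = 1/(service time) in consistent units.
1 hour = 60 min, so μ = 60/9.87 = 6.0790 per hour

Final: 6.0790 /hr


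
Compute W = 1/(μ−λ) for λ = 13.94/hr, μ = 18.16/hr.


W = 1/(μ−λ) = 1/(18.16 − 13.94) = 1/4.22 = 0.2370 hr

Final: 0.2370 hr


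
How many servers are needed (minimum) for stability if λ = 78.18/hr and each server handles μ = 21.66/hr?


Stability requires cμ > λ ⇔ c > λ/μ.
λ/μ = 78.18/21.66 = 3.6094
Minimum integer c = ⌊3.6094⌋ + 1 = 4
Check: 4·21.66 = 86.64 > 78.18, while 3·21.66 = 64.98 ≤ 78.18

Final: 4 servers


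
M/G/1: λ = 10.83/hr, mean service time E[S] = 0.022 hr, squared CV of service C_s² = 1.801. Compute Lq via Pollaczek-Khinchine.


ρ = λ·E[S] = 10.83·0.022 = 0.2383
Lq = ρ²(1+C_s²)/(2(1−ρ)) = 0.05677·(1+1.801)/(2·0.7617)
= 0.05677·2.8010/1.5235 = 0.10437

Final: 0.10437


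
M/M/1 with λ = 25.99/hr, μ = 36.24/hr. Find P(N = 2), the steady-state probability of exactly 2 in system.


ρ = 25.99/36.24 = 0.7172
P_n = (1−ρ)·ρ^n = (1 − 0.7172)·0.7172^2 = 0.2828·0.514323 = 0.145469

Final: 0.145469


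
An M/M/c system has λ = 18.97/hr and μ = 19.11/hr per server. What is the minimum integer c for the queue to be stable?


Stability requires cμ > λ ⇔ c > λ/μ.
λ/μ = 18.97/19.11 = 0.9927
Minimum integer c = ⌊0.9927⌋ + 1 = 1
Check: 1·19.11 = 19.11 > 18.97, while 0·19.11 = 0.00 ≤ 18.97

Final: 1 servers


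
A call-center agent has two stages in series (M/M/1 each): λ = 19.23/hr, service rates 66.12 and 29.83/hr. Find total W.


Each node sees arrival rate λ = 19.23/hr (tandem ⇒ throughput preserved).
W₁ = 1/(μ₁−λ) = 1/(66.12−19.23) = 0.02133 hr
W₂ = 1/(μ₂−λ) = 1/(29.83−19.23) = 0.09434 hr
W_total = W₁ + W₂ = 0.02133 + 0.09434 = 0.11567 hr

Final: 0.11567 hr


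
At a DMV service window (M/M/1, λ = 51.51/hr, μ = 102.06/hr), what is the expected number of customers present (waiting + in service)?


ρ = λ/μ = 51.51/102.06 = 0.5047
L = ρ/(1−ρ) = 0.5047/(1 − 0.5047) = 0.5047/0.4953 = 1.0190

Final: 1.0190


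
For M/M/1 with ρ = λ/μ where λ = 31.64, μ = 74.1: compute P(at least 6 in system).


ρ = 31.64/74.1 = 0.4270
P(N ≥ n) = ρ^n = 0.4270^6 = 0.006061

Final: 0.006061


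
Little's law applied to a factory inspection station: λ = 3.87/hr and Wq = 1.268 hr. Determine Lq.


Lq = λWq = 3.87·1.268 = 4.9072

Final: 4.9072


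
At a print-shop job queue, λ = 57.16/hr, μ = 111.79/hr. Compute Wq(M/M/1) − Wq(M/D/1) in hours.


ρ = 57.16/111.79 = 0.5113
Wq(M/M/1) = ρ/(μ−λ) = 0.5113/54.63 = 0.009360 hr
Wq(M/D/1) = ρ/(2(μ−λ)) = 0.004680 hr
Savings = 0.009360 − 0.004680 = 0.004680 hr

Final: 0.004680 hr


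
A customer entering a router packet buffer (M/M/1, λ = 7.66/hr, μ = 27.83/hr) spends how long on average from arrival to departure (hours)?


W = 1/(μ−λ) = 1/(27.83 − 7.66) = 1/20.17 = 0.04958 hr

Final: 0.04958 hr


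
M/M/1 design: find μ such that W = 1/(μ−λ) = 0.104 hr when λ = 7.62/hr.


W = 1/(μ−λ) ⇒ μ − λ = 1/W = 1/0.104 = 9.6154
μ = λ + 1/W = 7.62 + 9.6154 = 17.2354 per hr

Final: 17.2354 /hr


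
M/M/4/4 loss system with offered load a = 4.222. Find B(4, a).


B(c,a) = (a^c/c!) / Σ_{k=0}^{c} a^k/k!
a^4/4! = 13.239198
Σ terms (k=0..4): 1.00000 + 4.22200 + 8.91264 + 12.54306 + 13.23920 = 39.916898
B = 13.239198/39.916898 = 0.331669

Final: 0.331669


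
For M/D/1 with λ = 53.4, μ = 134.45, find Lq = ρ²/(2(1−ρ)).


ρ = 53.4/134.45 = 0.3972
M/D/1: Lq = ρ²/(2(1−ρ)) = 0.1577/(2·0.6028) = 0.13084

Final: 0.13084


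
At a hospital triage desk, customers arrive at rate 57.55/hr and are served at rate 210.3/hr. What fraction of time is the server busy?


ρ = λ/μ = 57.55/210.3 = 0.2737

Final: 0.2737


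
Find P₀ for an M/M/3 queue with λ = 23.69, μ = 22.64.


a = λ/μ = 23.69/22.64 = 1.0464; ρ = a/c = 0.3488
Σ_{k=0}^{2} a^k/k! (terms k=0..2) = 1.00000 + 1.04638 + 0.54745 = 2.59383
Tail: a^3/(3!(1−ρ)) = 1.14569/(6·0.6512) = 0.29322
P₀ = 1/(2.59383 + 0.29322) = 1/2.88705 = 0.346374

Final: 0.346374


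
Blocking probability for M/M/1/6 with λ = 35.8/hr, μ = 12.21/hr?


ρ = λ/μ = 35.8/12.21 = 2.9320
P_K = (1−ρ)ρ^K/(1−ρ^(K+1)) = (-1.9320·635.337041)/(1 − 1862.822775)
= -1227.485733/-1861.822775 = 0.659292

Final: 0.659292


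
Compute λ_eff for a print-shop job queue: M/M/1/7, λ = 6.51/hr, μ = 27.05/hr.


ρ = 0.2407; P_K = (1−ρ)ρ^7/(1−ρ^8) = 0.00003551
λ_eff = λ(1 − P_K) = 6.51·(1 − 0.00003551) = 6.51·0.999964 = 6.5098 /hr

Final: 6.5098 /hr


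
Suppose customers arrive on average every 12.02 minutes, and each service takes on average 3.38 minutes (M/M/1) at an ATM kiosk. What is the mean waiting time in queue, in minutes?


λ = 60/12.02 = 4.9917 /hr
μ = 60/3.38 = 17.7515 /hr
ρ = λ/μ = 4.9917/17.7515 = 0.2812
Wq = ρ/(μ−λ) = 0.2812/(17.7515−4.9917) = 0.02204 hr
In minutes: 0.02204·60 = 1.322 min

Final: 1.322 min


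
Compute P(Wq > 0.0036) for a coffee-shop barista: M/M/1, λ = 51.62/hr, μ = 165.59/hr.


ρ = 51.62/165.59 = 0.3117
P(Wq > t) = ρ·e^{−(μ−λ)t} = 0.3117·e^{−0.4103}
= 0.3117·0.663456 = 0.206822

Final: 0.206822


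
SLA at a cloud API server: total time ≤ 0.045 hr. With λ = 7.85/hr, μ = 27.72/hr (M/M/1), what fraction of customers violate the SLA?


W ~ Exponential(μ−λ) for M/M/1.
μ − λ = 27.72 − 7.85 = 19.8700
P(W > t) = e^{−(μ−λ)t} = e^{−0.8941} = 0.408955

Final: 0.408955


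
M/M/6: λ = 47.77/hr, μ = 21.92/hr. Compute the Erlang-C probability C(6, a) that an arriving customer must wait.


a = λ/μ = 2.1793; ρ = a/6 = 0.3632
P₀ = 0.112841 (from M/M/c formula)
C(c,a) = [a^c/(c!(1−ρ))]·P₀ = [107.12434/(720·0.6368)]·0.112841
= 0.23365·0.112841 = 0.026365

Final: 0.026365


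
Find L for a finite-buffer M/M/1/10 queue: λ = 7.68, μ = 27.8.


ρ = 7.68/27.8 = 0.2763
L = ρ[1 − (K+1)ρ^K + Kρ^(K+1)] / [(1−ρ)(1−ρ^(K+1))]
Numerator: 0.2763·(1 − 11·0.000002589 + 10·0.0000007153) = 0.276253
Denominator: (0.7237)·(0.999999) = 0.723740
L = 0.276253/0.723740 = 0.3817

Final: 0.3817


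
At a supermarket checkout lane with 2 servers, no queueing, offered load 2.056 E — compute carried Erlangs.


B(2,2.056) = 0.408848 (Erlang-B)
Carried load = a(1 − B) = 2.056·(1 − 0.408848) = 2.056·0.591152 = 1.2154 E

Final: 1.2154 Erlangs


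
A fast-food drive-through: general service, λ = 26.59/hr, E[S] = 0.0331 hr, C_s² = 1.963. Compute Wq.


ρ = λ·E[S] = 26.59·0.0331 = 0.8801
E[S²] = E[S]²(1+C_s²) = 0.0331²·(1+1.963) = 0.003246
Wq = λ·E[S²]/(2(1−ρ)) = 26.59·0.003246/(2·0.1199) = 0.36005 hr

Final: 0.36005 hr


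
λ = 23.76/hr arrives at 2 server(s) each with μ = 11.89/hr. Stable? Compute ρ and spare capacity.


Total capacity cμ = 2·11.89 = 23.78/hr
ρ = λ/(cμ) = 23.76/23.78 = 0.9992
Stable ⇔ ρ < 1: YES
Spare capacity = cμ − λ = 23.78 − 23.76 = 0.02/hr

Final: ρ = 0.9992; stable; margin = 0.02/hr


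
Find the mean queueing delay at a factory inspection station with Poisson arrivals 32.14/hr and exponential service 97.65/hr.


ρ = 32.14/97.65 = 0.3291
Wq = ρ/(μ−λ) = 0.3291/(97.65 − 32.14) = 0.3291/65.51 = 0.005024 hr

Final: 0.005024 hr


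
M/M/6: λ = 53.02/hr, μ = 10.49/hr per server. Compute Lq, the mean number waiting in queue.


a = λ/μ = 5.0543; ρ = a/6 = 0.8424
P₀ = 0.004133
Lq = P₀·a^c·ρ / (c!·(1−ρ)²) = 0.004133·16671.91207·0.8424/(720·0.02484)
= 3.24551

Final: 3.24551


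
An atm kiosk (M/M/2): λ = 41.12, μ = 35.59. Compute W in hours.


a = 1.1554; ρ = 0.5777; P₀ = 0.267676
Lq = P₀·a^c·ρ/(c!(1−ρ)²) = 0.57871
Wq = Lq/λ = 0.57871/41.12 = 0.01407 hr
W = Wq + 1/μ = 0.01407 + 0.02810 = 0.04217 hr

Final: 0.04217 hr


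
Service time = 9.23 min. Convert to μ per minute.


μ = 1/(service time) in consistent units.
1 minute = 1 min, so μ = 1/9.23 = 0.1083 per minute

Final: 0.1083 /min


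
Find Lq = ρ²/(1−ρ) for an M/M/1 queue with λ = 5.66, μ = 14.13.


ρ = 5.66/14.13 = 0.4006
Lq = ρ²/(1−ρ) = 0.1605/0.5994 = 0.2677

Final: 0.2677


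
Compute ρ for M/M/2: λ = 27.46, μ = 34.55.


ρ = λ/(cμ) = 27.46/(2·34.55) = 27.46/69.10 = 0.3974

Final: 0.3974


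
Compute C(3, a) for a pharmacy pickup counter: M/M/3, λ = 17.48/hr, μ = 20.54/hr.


a = λ/μ = 0.8510; ρ = a/3 = 0.2837
P₀ = 0.424350 (from M/M/c formula)
C(c,a) = [a^c/(c!(1−ρ))]·P₀ = [0.61634/(6·0.7163)]·0.424350
= 0.14340·0.424350 = 0.060853

Final: 0.060853


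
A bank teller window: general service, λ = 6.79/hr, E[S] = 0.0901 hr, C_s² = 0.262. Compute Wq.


ρ = λ·E[S] = 6.79·0.0901 = 0.6118
E[S²] = E[S]²(1+C_s²) = 0.0901²·(1+0.262) = 0.010245
Wq = λ·E[S²]/(2(1−ρ)) = 6.79·0.010245/(2·0.3882) = 0.08959 hr

Final: 0.08959 hr


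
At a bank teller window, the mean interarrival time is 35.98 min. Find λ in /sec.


λ = 1/(interarrival time) in consistent units.
1 second = 0.0166667 min, so λ = 0.0166667/35.98 = 0.0004632 per second

Final: 0.0004632 /sec


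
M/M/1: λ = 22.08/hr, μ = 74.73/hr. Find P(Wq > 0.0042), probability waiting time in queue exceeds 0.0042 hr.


ρ = 22.08/74.73 = 0.2955
P(Wq > t) = ρ·e^{−(μ−λ)t} = 0.2955·e^{−0.2211}
= 0.2955·0.801612 = 0.236847

Final: 0.236847


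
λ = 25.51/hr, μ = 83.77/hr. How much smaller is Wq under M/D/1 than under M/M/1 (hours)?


ρ = 25.51/83.77 = 0.3045
Wq(M/M/1) = ρ/(μ−λ) = 0.3045/58.26 = 0.005227 hr
Wq(M/D/1) = ρ/(2(μ−λ)) = 0.002613 hr
Savings = 0.005227 − 0.002613 = 0.002613 hr

Final: 0.002613 hr


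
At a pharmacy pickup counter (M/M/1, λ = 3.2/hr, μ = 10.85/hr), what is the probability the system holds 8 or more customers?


ρ = 3.2/10.85 = 0.2949
P(N ≥ n) = ρ^n = 0.2949^8 = 0.00005725

Final: 0.00005725


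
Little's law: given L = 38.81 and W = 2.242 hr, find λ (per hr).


λ = L/W = 38.81/2.242 = 17.3104 /hr

Final: 17.3104 /hr


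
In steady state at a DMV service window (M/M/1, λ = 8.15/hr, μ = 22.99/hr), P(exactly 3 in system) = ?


ρ = 8.15/22.99 = 0.3545
P_n = (1−ρ)·ρ^n = (1 − 0.3545)·0.3545^3 = 0.6455·0.044551 = 0.028757

Final: 0.028757


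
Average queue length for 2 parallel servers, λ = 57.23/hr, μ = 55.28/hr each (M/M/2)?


a = λ/μ = 1.0353; ρ = a/2 = 0.5176
P₀ = 0.317838
Lq = P₀·a^c·ρ / (c!·(1−ρ)²) = 0.317838·1.07179·0.5176/(2·0.23267)
= 0.37894

Final: 0.37894


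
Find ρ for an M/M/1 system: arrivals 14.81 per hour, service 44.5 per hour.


ρ = λ/μ = 14.81/44.5 = 0.3328

Final: 0.3328


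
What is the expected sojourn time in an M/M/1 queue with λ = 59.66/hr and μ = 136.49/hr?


W = 1/(μ−λ) = 1/(136.49 − 59.66) = 1/76.83 = 0.01302 hr

Final: 0.01302 hr


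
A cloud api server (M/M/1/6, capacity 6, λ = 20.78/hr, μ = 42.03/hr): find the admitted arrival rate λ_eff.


ρ = 0.4944; P_K = (1−ρ)ρ^6/(1−ρ^7) = 0.007438
λ_eff = λ(1 − P_K) = 20.78·(1 − 0.007438) = 20.78·0.992562 = 20.6254 /hr

Final: 20.6254 /hr


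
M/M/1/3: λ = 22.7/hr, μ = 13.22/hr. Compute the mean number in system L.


ρ = 22.7/13.22 = 1.7171
L = ρ[1 − (K+1)ρ^K + Kρ^(K+1)] / [(1−ρ)(1−ρ^(K+1))]
Numerator: 1.7171·(1 − 4·5.062712 + 3·8.693159) = 11.725407
Denominator: (-0.7171)·(-7.693159) = 5.516728
L = 11.725407/5.516728 = 2.1254

Final: 2.1254


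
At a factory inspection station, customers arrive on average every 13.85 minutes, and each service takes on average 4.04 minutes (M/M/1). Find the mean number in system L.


λ = 60/13.85 = 4.3321 /hr
μ = 60/4.04 = 14.8515 /hr
ρ = λ/μ = 4.3321/14.8515 = 0.2917
L = ρ/(1−ρ) = 0.2917/0.7083 = 0.4118

Final: 0.4118


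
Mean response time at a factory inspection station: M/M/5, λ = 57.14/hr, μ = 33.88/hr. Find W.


a = 1.6865; ρ = 0.3373; P₀ = 0.184604
Lq = P₀·a^c·ρ/(c!(1−ρ)²) = 0.01612
Wq = Lq/λ = 0.01612/57.14 = 0.0002822 hr
W = Wq + 1/μ = 0.0002822 + 0.02952 = 0.02980 hr

Final: 0.02980 hr


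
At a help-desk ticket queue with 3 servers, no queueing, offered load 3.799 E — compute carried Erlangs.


B(3,3.799) = 0.431994 (Erlang-B)
Carried load = a(1 − B) = 3.799·(1 − 0.431994) = 3.799·0.568006 = 2.1579 E

Final: 2.1579 Erlangs


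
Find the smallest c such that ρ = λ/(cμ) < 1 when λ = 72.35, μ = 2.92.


Stability requires cμ > λ ⇔ c > λ/μ.
λ/μ = 72.35/2.92 = 24.7774
Minimum integer c = ⌊24.7774⌋ + 1 = 25
Check: 25·2.92 = 73.00 > 72.35, while 24·2.92 = 70.08 ≤ 72.35

Final: 25 servers


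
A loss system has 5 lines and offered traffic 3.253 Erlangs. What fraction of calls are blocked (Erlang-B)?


B(c,a) = (a^c/c!) / Σ_{k=0}^{c} a^k/k!
a^5/5! = 3.035562
Σ terms (k=0..5): 1.00000 + 3.25300 + 5.29100 + 5.73721 + 4.66579 + 3.03556 = 22.982567
B = 3.035562/22.982567 = 0.132081

Final: 0.132081


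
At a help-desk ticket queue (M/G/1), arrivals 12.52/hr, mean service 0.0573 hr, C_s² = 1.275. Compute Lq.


ρ = λ·E[S] = 12.52·0.0573 = 0.7174
Lq = ρ²(1+C_s²)/(2(1−ρ)) = 0.5147·(1+1.275)/(2·0.2826)
= 0.5147·2.2750/0.5652 = 2.07153

Final: 2.07153


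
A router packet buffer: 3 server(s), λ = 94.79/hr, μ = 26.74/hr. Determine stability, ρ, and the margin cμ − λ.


Total capacity cμ = 3·26.74 = 80.22/hr
ρ = λ/(cμ) = 94.79/80.22 = 1.1816
Stable ⇔ ρ < 1: NO
Spare capacity = cμ − λ = 80.22 − 94.79 = -14.57/hr

Final: ρ = 1.1816; unstable; margin = -14.57/hr


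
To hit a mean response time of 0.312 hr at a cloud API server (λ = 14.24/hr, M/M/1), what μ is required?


W = 1/(μ−λ) ⇒ μ − λ = 1/W = 1/0.312 = 3.2051
μ = λ + 1/W = 14.24 + 3.2051 = 17.4451 per hr

Final: 17.4451 /hr


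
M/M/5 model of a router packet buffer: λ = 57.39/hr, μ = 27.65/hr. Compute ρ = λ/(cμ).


ρ = λ/(cμ) = 57.39/(5·27.65) = 57.39/138.25 = 0.4151

Final: 0.4151


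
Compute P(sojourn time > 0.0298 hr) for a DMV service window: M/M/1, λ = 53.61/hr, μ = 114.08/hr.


W ~ Exponential(μ−λ) for M/M/1.
μ − λ = 114.08 − 53.61 = 60.4700
P(W > t) = e^{−(μ−λ)t} = e^{−1.8020} = 0.164968

Final: 0.164968


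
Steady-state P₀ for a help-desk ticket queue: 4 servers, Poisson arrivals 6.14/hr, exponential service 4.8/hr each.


a = λ/μ = 6.14/4.8 = 1.2792; ρ = a/c = 0.3198
Σ_{k=0}^{3} a^k/k! (terms k=0..3) = 1.00000 + 1.27917 + 0.81813 + 0.34884 = 3.44614
Tail: a^4/(4!(1−ρ)) = 2.67737/(24·0.6802) = 0.16400
P₀ = 1/(3.44614 + 0.16400) = 1/3.61015 = 0.276997

Final: 0.276997


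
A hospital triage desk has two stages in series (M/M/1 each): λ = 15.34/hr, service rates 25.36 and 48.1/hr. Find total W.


Each node sees arrival rate λ = 15.34/hr (tandem ⇒ throughput preserved).
W₁ = 1/(μ₁−λ) = 1/(25.36−15.34) = 0.09980 hr
W₂ = 1/(μ₂−λ) = 1/(48.1−15.34) = 0.03053 hr
W_total = W₁ + W₂ = 0.09980 + 0.03053 = 0.13033 hr

Final: 0.13033 hr


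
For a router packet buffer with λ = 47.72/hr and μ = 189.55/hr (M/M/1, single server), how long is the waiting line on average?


ρ = 47.72/189.55 = 0.2518
Lq = ρ²/(1−ρ) = 0.06338/0.7482 = 0.08470

Final: 0.08470


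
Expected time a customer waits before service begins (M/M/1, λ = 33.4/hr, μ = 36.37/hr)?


ρ = 33.4/36.37 = 0.9183
Wq = ρ/(μ−λ) = 0.9183/(36.37 − 33.4) = 0.9183/2.97 = 0.3092 hr

Final: 0.3092 hr


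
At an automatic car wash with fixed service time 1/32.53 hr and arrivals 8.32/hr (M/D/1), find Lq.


ρ = 8.32/32.53 = 0.2558
M/D/1: Lq = ρ²/(2(1−ρ)) = 0.06542/(2·0.7442) = 0.04395

Final: 0.04395


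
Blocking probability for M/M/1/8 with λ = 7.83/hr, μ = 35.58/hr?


ρ = λ/μ = 7.83/35.58 = 0.2201
P_K = (1−ρ)ρ^K/(1−ρ^(K+1)) = (0.7799·0.000005501)/(1 − 0.000001211)
= 0.000004290/0.999999 = 0.000004290

Final: 0.000004290


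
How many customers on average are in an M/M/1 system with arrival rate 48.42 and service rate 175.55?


ρ = λ/μ = 48.42/175.55 = 0.2758
L = ρ/(1−ρ) = 0.2758/(1 − 0.2758) = 0.2758/0.7242 = 0.3809

Final: 0.3809


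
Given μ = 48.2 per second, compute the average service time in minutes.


Mean service time = 1/μ = 1/48.2 second = 0.02075 second
In minutes: 0.02075 × 0.0166667 = 0.0003458 min

Final: 0.0003458 min


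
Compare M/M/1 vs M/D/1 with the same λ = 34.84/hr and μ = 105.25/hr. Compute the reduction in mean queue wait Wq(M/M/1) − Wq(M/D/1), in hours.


ρ = 34.84/105.25 = 0.3310
Wq(M/M/1) = ρ/(μ−λ) = 0.3310/70.41 = 0.004701 hr
Wq(M/D/1) = ρ/(2(μ−λ)) = 0.002351 hr
Savings = 0.004701 − 0.002351 = 0.002351 hr

Final: 0.002351 hr


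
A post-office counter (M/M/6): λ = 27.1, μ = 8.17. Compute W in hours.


a = 3.3170; ρ = 0.5528; P₀ = 0.035176
Lq = P₀·a^c·ρ/(c!(1−ρ)²) = 0.17991
Wq = Lq/λ = 0.17991/27.1 = 0.006639 hr
W = Wq + 1/μ = 0.006639 + 0.12240 = 0.12904 hr

Final: 0.12904 hr


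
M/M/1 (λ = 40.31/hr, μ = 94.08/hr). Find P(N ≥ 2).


ρ = 40.31/94.08 = 0.4285
P(N ≥ n) = ρ^n = 0.4285^2 = 0.183582

Final: 0.183582


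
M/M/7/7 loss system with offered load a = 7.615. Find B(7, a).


B(c,a) = (a^c/c!) / Σ_{k=0}^{c} a^k/k!
a^7/7! = 294.617688
Σ terms (k=0..7): 1.00000 + 7.61500 + 28.99411 + 73.59672 + 140.10976 + 213.38716 + 270.82388 + 294.61769 = 1030.144323
B = 294.617688/1030.144323 = 0.285997

Final: 0.285997


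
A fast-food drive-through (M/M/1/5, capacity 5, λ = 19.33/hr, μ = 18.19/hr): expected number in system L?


ρ = 19.33/18.19 = 1.0627
L = ρ[1 − (K+1)ρ^K + Kρ^(K+1)] / [(1−ρ)(1−ρ^(K+1))]
Numerator: 1.0627·(1 − 6·1.355176 + 5·1.440108) = 0.073835
Denominator: (-0.06267)·(-0.440108) = 0.027582
L = 0.073835/0.027582 = 2.6769

Final: 2.6769


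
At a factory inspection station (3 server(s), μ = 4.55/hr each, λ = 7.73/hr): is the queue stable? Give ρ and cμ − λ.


Total capacity cμ = 3·4.55 = 13.65/hr
ρ = λ/(cμ) = 7.73/13.65 = 0.5663
Stable ⇔ ρ < 1: YES
Spare capacity = cμ − λ = 13.65 − 7.73 = 5.92/hr

Final: ρ = 0.5663; stable; margin = 5.92/hr


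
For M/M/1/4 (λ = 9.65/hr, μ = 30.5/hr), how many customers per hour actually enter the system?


ρ = 0.3164; P_K = (1−ρ)ρ^4/(1−ρ^5) = 0.006872
λ_eff = λ(1 − P_K) = 9.65·(1 − 0.006872) = 9.65·0.993128 = 9.5837 /hr

Final: 9.5837 /hr


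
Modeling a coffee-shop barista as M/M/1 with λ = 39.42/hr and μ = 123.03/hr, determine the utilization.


ρ = λ/μ = 39.42/123.03 = 0.3204

Final: 0.3204


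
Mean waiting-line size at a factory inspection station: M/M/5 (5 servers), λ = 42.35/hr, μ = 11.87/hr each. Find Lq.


a = λ/μ = 3.5678; ρ = a/5 = 0.7136
P₀ = 0.023769
Lq = P₀·a^c·ρ / (c!·(1−ρ)²) = 0.023769·578.11399·0.7136/(120·0.08205)
= 0.99589

Final: 0.99589


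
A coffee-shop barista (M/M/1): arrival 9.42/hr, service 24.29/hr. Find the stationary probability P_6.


ρ = 9.42/24.29 = 0.3878
P_n = (1−ρ)·ρ^n = (1 − 0.3878)·0.3878^6 = 0.6122·0.003402 = 0.002083

Final: 0.002083


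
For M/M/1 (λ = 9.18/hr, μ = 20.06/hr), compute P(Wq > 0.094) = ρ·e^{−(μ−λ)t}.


ρ = 9.18/20.06 = 0.4576
P(Wq > t) = ρ·e^{−(μ−λ)t} = 0.4576·e^{−1.0227}
= 0.4576·0.359615 = 0.164570

Final: 0.164570


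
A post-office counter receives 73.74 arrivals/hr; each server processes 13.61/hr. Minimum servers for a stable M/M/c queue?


Stability requires cμ > λ ⇔ c > λ/μ.
λ/μ = 73.74/13.61 = 5.4181
Minimum integer c = ⌊5.4181⌋ + 1 = 6
Check: 6·13.61 = 81.66 > 73.74, while 5·13.61 = 68.05 ≤ 73.74

Final: 6 servers


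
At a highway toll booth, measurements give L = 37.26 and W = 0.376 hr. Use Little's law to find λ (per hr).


λ = L/W = 37.26/0.376 = 99.0957 /hr

Final: 99.0957 /hr


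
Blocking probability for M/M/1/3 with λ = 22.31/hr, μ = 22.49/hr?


ρ = λ/μ = 22.31/22.49 = 0.9920
P_K = (1−ρ)ρ^K/(1−ρ^(K+1)) = (0.008004·0.976181)/(1 − 0.968368)
= 0.007813/0.031632 = 0.246995

Final: 0.246995


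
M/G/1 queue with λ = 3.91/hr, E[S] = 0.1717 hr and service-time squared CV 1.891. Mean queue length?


ρ = λ·E[S] = 3.91·0.1717 = 0.6713
Lq = ρ²(1+C_s²)/(2(1−ρ)) = 0.4507·(1+1.891)/(2·0.3287)
= 0.4507·2.8910/0.6573 = 1.98232

Final: 1.98232


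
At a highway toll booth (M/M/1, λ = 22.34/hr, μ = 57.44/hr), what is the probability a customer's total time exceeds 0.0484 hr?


W ~ Exponential(μ−λ) for M/M/1.
μ − λ = 57.44 − 22.34 = 35.1000
P(W > t) = e^{−(μ−λ)t} = e^{−1.6988} = 0.182896

Final: 0.182896


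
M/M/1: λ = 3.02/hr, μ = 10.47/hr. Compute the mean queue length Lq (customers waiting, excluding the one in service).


ρ = 3.02/10.47 = 0.2884
Lq = ρ²/(1−ρ) = 0.08320/0.7116 = 0.1169

Final: 0.1169


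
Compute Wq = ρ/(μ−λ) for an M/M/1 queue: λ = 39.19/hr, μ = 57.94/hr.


ρ = 39.19/57.94 = 0.6764
Wq = ρ/(μ−λ) = 0.6764/(57.94 − 39.19) = 0.6764/18.75 = 0.03607 hr

Final: 0.03607 hr


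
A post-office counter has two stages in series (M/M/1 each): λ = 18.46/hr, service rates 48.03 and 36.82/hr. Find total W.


Each node sees arrival rate λ = 18.46/hr (tandem ⇒ throughput preserved).
W₁ = 1/(μ₁−λ) = 1/(48.03−18.46) = 0.03382 hr
W₂ = 1/(μ₂−λ) = 1/(36.82−18.46) = 0.05447 hr
W_total = W₁ + W₂ = 0.03382 + 0.05447 = 0.08828 hr

Final: 0.08828 hr


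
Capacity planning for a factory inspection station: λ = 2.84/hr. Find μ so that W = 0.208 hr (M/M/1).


W = 1/(μ−λ) ⇒ μ − λ = 1/W = 1/0.208 = 4.8077
μ = λ + 1/W = 2.84 + 4.8077 = 7.6477 per hr

Final: 7.6477 /hr


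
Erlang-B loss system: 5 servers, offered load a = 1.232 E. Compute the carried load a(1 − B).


B(5,1.232) = 0.006911 (Erlang-B)
Carried load = a(1 − B) = 1.232·(1 − 0.006911) = 1.232·0.993089 = 1.2235 E

Final: 1.2235 Erlangs


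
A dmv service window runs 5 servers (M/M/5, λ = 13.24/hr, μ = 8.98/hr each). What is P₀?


a = λ/μ = 13.24/8.98 = 1.4744; ρ = a/c = 0.2949
Σ_{k=0}^{4} a^k/k! (terms k=0..4) = 1.00000 + 1.47439 + 1.08691 + 0.53418 + 0.19690 = 4.29237
Tail: a^5/(5!(1−ρ)) = 6.96720/(120·0.7051) = 0.08234
P₀ = 1/(4.29237 + 0.08234) = 1/4.37471 = 0.228587

Final: 0.228587


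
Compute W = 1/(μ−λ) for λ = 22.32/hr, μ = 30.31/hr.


W = 1/(μ−λ) = 1/(30.31 − 22.32) = 1/7.99 = 0.1252 hr

Final: 0.1252 hr


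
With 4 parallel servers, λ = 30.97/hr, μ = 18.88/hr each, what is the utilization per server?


ρ = λ/(cμ) = 30.97/(4·18.88) = 30.97/75.52 = 0.4101

Final: 0.4101


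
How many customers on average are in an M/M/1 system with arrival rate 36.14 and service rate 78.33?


ρ = λ/μ = 36.14/78.33 = 0.4614
L = ρ/(1−ρ) = 0.4614/(1 − 0.4614) = 0.4614/0.5386 = 0.8566

Final: 0.8566


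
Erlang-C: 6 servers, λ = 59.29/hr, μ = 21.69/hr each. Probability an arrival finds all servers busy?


a = λ/μ = 2.7335; ρ = a/6 = 0.4556
P₀ = 0.064366 (from M/M/c formula)
C(c,a) = [a^c/(c!(1−ρ))]·P₀ = [417.18760/(720·0.5444)]·0.064366
= 1.06431·0.064366 = 0.068505

Final: 0.068505


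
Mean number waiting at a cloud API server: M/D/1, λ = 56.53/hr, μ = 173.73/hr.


ρ = 56.53/173.73 = 0.3254
M/D/1: Lq = ρ²/(2(1−ρ)) = 0.1059/(2·0.6746) = 0.07847

Final: 0.07847


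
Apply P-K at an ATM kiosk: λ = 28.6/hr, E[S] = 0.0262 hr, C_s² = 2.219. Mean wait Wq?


ρ = λ·E[S] = 28.6·0.0262 = 0.7493
E[S²] = E[S]²(1+C_s²) = 0.0262²·(1+2.219) = 0.002210
Wq = λ·E[S²]/(2(1−ρ)) = 28.6·0.002210/(2·0.2507) = 0.12605 hr

Final: 0.12605 hr


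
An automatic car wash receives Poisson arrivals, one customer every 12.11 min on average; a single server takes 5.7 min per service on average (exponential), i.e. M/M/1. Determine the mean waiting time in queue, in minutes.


λ = 60/12.11 = 4.9546 /hr
μ = 60/5.7 = 10.5263 /hr
ρ = λ/μ = 4.9546/10.5263 = 0.4707
Wq = ρ/(μ−λ) = 0.4707/(10.5263−4.9546) = 0.08448 hr
In minutes: 0.08448·60 = 5.069 min

Final: 5.069 min


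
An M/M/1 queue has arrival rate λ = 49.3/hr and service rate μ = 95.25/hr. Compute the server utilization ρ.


ρ = λ/μ = 49.3/95.25 = 0.5176

Final: 0.5176


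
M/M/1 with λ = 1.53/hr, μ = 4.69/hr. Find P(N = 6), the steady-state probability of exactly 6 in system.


ρ = 1.53/4.69 = 0.3262
P_n = (1−ρ)·ρ^n = (1 − 0.3262)·0.3262^6 = 0.6738·0.001205 = 0.0008121

Final: 0.0008121


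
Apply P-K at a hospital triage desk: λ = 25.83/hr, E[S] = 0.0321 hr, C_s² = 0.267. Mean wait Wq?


ρ = λ·E[S] = 25.83·0.0321 = 0.8291
E[S²] = E[S]²(1+C_s²) = 0.0321²·(1+0.267) = 0.001306
Wq = λ·E[S²]/(2(1−ρ)) = 25.83·0.001306/(2·0.1709) = 0.09868 hr

Final: 0.09868 hr


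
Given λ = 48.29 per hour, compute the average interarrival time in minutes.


Mean interarrival time = 1/λ = 1/48.29 hour = 0.02071 hour
In minutes: 0.02071 × 60 = 1.2425 min

Final: 1.2425 min


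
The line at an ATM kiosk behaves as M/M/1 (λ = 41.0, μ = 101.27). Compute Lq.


ρ = 41.0/101.27 = 0.4049
Lq = ρ²/(1−ρ) = 0.1639/0.5951 = 0.2754

Final: 0.2754


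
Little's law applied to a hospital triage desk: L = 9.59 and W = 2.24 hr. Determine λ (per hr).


λ = L/W = 9.59/2.24 = 4.2812 /hr

Final: 4.2812 /hr


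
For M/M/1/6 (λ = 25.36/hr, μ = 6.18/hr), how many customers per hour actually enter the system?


ρ = 4.1036; P_K = (1−ρ)ρ^6/(1−ρ^7) = 0.756348
λ_eff = λ(1 − P_K) = 25.36·(1 − 0.756348) = 25.36·0.243652 = 6.1790 /hr

Final: 6.1790 /hr


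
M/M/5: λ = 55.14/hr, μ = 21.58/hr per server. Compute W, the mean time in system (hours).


a = 2.5551; ρ = 0.5110; P₀ = 0.075574
Lq = P₀·a^c·ρ/(c!(1−ρ)²) = 0.14660
Wq = Lq/λ = 0.14660/55.14 = 0.002659 hr
W = Wq + 1/μ = 0.002659 + 0.04634 = 0.04900 hr

Final: 0.04900 hr


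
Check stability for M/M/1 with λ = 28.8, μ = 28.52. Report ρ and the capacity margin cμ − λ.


Total capacity cμ = 1·28.52 = 28.52/hr
ρ = λ/(cμ) = 28.8/28.52 = 1.0098
Stable ⇔ ρ < 1: NO
Spare capacity = cμ − λ = 28.52 − 28.8 = -0.28/hr

Final: ρ = 1.0098; unstable; margin = -0.28/hr


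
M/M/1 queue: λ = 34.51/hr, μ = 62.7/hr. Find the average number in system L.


ρ = λ/μ = 34.51/62.7 = 0.5504
L = ρ/(1−ρ) = 0.5504/(1 − 0.5504) = 0.5504/0.4496 = 1.2242

Final: 1.2242


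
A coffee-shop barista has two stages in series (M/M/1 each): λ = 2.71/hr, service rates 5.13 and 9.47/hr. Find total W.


Each node sees arrival rate λ = 2.71/hr (tandem ⇒ throughput preserved).
W₁ = 1/(μ₁−λ) = 1/(5.13−2.71) = 0.41322 hr
W₂ = 1/(μ₂−λ) = 1/(9.47−2.71) = 0.14793 hr
W_total = W₁ + W₂ = 0.41322 + 0.14793 = 0.56115 hr

Final: 0.56115 hr


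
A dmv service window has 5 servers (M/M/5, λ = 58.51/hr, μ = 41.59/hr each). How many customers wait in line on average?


a = λ/μ = 1.4068; ρ = a/5 = 0.2814
P₀ = 0.244643
Lq = P₀·a^c·ρ / (c!·(1−ρ)²) = 0.244643·5.51069·0.2814/(120·0.51644)
= 0.006121

Final: 0.006121


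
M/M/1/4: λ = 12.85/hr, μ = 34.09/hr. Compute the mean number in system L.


ρ = 12.85/34.09 = 0.3769
L = ρ[1 − (K+1)ρ^K + Kρ^(K+1)] / [(1−ρ)(1−ρ^(K+1))]
Numerator: 0.3769·(1 − 5·0.020189 + 4·0.007610) = 0.350368
Denominator: (0.6231)·(0.992390) = 0.618315
L = 0.350368/0.618315 = 0.5666

Final: 0.5666


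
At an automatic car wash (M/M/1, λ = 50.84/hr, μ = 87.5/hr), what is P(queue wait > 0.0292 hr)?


ρ = 50.84/87.5 = 0.5810
P(Wq > t) = ρ·e^{−(μ−λ)t} = 0.5810·e^{−1.0705}
= 0.5810·0.342847 = 0.199204

Final: 0.199204


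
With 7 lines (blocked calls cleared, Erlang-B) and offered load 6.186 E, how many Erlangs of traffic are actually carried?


B(7,6.186) = 0.197137 (Erlang-B)
Carried load = a(1 − B) = 6.186·(1 − 0.197137) = 6.186·0.802863 = 4.9665 E

Final: 4.9665 Erlangs


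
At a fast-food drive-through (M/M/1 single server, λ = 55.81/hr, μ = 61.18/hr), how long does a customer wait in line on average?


ρ = 55.81/61.18 = 0.9122
Wq = ρ/(μ−λ) = 0.9122/(61.18 − 55.81) = 0.9122/5.37 = 0.1699 hr

Final: 0.1699 hr


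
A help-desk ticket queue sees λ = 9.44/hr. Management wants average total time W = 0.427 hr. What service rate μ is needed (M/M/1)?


W = 1/(μ−λ) ⇒ μ − λ = 1/W = 1/0.427 = 2.3419
μ = λ + 1/W = 9.44 + 2.3419 = 11.7819 per hr

Final: 11.7819 /hr
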